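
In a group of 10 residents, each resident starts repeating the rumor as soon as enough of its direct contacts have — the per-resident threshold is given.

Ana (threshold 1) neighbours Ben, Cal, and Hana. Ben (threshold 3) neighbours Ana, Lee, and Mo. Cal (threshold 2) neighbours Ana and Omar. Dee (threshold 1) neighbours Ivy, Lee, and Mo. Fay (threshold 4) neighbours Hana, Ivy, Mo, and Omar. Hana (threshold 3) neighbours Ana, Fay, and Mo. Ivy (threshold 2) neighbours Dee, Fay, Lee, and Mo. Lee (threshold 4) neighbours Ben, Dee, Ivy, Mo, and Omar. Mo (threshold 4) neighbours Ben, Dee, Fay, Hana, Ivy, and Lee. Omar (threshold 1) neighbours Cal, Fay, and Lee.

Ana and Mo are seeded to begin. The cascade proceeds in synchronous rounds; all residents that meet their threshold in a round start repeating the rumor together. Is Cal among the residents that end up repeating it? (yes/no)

Round 1 — Ana, Mo start repeating the rumor (initial).
Round 2 — checking thresholds:
  Ben: 2 of 3 neighbours < 3, below threshold.
  Cal: 1 of 2 neighbours < 2, below threshold.
  Dee: 1 of 3 neighbours ≥ 1, starts repeating the rumor.
  Fay: 1 of 4 neighbours < 4, below threshold.
  Hana: 2 of 3 neighbours < 3, below threshold.
  Ivy: 1 of 4 neighbours < 2, below threshold.
  Lee: 1 of 5 neighbours < 4, below threshold.
Round 3 — checking thresholds:
  Ben: 2 of 3 neighbours < 3, below threshold.
  Cal: 1 of 2 neighbours < 2, below threshold.
  Fay: 1 of 4 neighbours < 4, below threshold.
  Hana: 2 of 3 neighbours < 3, below threshold.
  Ivy: 2 of 4 neighbours ≥ 2, starts repeating the rumor.
  Lee: 2 of 5 neighbours < 4, below threshold.
Round 4 — no new spreads; cascade stops.

no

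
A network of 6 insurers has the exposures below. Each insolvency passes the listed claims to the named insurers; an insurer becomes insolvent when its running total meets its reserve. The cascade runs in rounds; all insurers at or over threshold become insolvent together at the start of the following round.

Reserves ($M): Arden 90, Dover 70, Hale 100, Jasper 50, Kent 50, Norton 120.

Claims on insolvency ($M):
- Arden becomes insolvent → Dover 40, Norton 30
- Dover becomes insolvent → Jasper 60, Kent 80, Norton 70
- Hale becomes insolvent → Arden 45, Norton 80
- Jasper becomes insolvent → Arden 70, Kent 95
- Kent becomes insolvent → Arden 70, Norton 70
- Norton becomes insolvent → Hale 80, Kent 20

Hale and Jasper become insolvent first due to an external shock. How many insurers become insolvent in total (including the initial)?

5

Round 1 — Hale, Jasper become insolvent (initial).
  Arden: +45+70 → 115 ≥ 90
  Kent: +95 → 95 ≥ 50
  Norton: +80 → 80 < 120
Round 2 — Arden, Kent become insolvent.
  Dover: +40 → 40 < 70
  Norton: +30+70 → 180 ≥ 120
Round 3 — Norton becomes insolvent.
No further insolvencies.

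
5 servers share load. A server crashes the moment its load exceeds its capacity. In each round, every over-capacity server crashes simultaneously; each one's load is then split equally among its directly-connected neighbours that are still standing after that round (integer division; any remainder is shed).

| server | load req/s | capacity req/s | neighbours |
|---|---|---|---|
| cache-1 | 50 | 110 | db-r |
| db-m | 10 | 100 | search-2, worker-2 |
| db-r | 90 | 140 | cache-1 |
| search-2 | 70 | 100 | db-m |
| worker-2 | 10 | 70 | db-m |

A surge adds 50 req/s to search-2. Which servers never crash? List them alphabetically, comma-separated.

Round 1 — search-2 at 120 > 100. search-2 crashes.
  search-2 sheds 120 req/s to db-m: 120 each.
    db-m: 10+120 = 130 > 100
Round 2 — db-m crashes.
  db-m sheds 130 req/s to worker-2: 130 each.
    worker-2: 10+130 = 140 > 70
Round 3 — worker-2 crashes.
  worker-2 sheds 140 req/s: no online neighbours, lost.
No further crashes.

cache-1, db-r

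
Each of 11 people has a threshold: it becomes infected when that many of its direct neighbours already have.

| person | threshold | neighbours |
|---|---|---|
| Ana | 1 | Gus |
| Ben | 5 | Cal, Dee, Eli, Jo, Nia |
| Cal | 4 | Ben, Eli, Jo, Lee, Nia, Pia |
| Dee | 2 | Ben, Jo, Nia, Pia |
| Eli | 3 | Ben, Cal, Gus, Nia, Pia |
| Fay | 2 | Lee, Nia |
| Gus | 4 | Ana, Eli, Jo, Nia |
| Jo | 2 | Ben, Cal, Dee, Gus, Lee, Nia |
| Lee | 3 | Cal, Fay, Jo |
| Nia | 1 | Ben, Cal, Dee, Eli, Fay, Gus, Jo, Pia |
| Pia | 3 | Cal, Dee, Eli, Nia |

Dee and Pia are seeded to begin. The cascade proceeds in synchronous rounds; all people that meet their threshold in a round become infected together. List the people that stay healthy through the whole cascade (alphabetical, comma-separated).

Ana, Ben, Cal, Eli, Fay, Gus, Lee

Round 1 — Dee, Pia become infected (initial).
Round 2 — checking thresholds:
  Ben: 1 of 5 neighbours < 5, holds.
  Cal: 1 of 6 neighbours < 4, holds.
  Eli: 1 of 5 neighbours < 3, holds.
  Jo: 1 of 6 neighbours < 2, holds.
  Nia: 2 of 8 neighbours ≥ 1, becomes infected.
Round 3 — checking thresholds:
  Ben: 2 of 5 neighbours < 5, holds.
  Cal: 2 of 6 neighbours < 4, holds.
  Eli: 2 of 5 neighbours < 3, holds.
  Fay: 1 of 2 neighbours < 2, holds.
  Gus: 1 of 4 neighbours < 4, holds.
  Jo: 2 of 6 neighbours ≥ 2, becomes infected.
Round 4 — no new infections; cascade stops.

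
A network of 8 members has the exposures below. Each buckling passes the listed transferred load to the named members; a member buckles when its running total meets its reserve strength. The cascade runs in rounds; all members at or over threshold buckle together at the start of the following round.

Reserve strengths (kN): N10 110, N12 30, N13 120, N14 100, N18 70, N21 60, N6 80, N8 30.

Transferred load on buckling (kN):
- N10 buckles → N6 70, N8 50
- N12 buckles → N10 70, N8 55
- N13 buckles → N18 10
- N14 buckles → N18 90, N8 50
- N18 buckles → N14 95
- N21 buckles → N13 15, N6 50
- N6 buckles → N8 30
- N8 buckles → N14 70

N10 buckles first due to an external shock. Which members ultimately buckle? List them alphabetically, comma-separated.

Round 1 — N10 buckles (initial).
  N6: +70 → 70 < 80
  N8: +50 → 50 ≥ 30
Round 2 — N8 buckles.
  N14: +70 → 70 < 100
No further bucklings.

N10, N8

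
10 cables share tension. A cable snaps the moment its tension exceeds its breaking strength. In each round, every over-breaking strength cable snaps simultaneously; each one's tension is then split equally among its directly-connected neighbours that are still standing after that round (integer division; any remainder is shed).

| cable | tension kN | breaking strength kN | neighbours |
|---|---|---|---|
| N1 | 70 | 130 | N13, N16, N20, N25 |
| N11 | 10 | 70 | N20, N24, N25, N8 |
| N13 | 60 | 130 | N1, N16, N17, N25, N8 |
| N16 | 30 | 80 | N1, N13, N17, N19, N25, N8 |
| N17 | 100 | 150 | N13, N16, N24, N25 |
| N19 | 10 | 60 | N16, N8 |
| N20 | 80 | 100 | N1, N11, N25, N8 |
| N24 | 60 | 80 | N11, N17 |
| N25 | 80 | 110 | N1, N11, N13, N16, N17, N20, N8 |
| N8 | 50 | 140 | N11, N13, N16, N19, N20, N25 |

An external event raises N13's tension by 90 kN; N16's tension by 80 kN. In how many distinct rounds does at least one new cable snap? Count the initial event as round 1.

Round 1 — N13 at 150 > 130; N16 at 110 > 80. N13, N16 snap.
  N13 sheds 150 kN to N1, N17, N25, N8: 37 each (2 lost).
    N1: 70+37 = 107 ≤ 130
    N17: 100+37 = 137 ≤ 150
    N25: 80+37 = 117 > 110
    N8: 50+37 = 87 ≤ 140
  N16 sheds 110 kN to N1, N17, N19, N25, N8: 22 each.
    N1: 107+22 = 129 ≤ 130
    N17: 137+22 = 159 > 150
    N19: 10+22 = 32 ≤ 60
    N25: 117+22 = 139 > 110
    N8: 87+22 = 109 ≤ 140
Round 2 — N17, N25 snap.
  N17 sheds 159 kN to N24: 159 each.
    N24: 60+159 = 219 > 80
  N25 sheds 139 kN to N1, N11, N20, N8: 34 each (3 lost).
    N1: 129+34 = 163 > 130
    N11: 10+34 = 44 ≤ 70
    N20: 80+34 = 114 > 100
    N8: 109+34 = 143 > 140
Round 3 — N1, N20, N24, N8 snap.
  N1 sheds 163 kN: no online neighbours, lost.
  N20 sheds 114 kN to N11: 114 each.
    N11: 44+114 = 158 > 70
  N24 sheds 219 kN to N11: 219 each.
    N11: 158+219 = 377 > 70
  N8 sheds 143 kN to N11, N19: 71 each (1 lost).
    N11: 377+71 = 448 > 70
    N19: 32+71 = 103 > 60
Round 4 — N11, N19 snap.
  N11 sheds 448 kN: no online neighbours, lost.
  N19 sheds 103 kN: no online neighbours, lost.
No further breaks.

4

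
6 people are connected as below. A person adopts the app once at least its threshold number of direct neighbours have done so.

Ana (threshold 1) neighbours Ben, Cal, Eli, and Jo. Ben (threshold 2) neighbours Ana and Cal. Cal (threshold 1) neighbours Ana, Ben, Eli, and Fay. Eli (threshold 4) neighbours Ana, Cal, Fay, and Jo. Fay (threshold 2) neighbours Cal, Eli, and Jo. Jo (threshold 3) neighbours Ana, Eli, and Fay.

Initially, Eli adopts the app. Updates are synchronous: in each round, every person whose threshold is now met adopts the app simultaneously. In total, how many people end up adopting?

Round 1 — Eli adopts the app (initial).
Round 2 — checking thresholds:
  Ana: 1 of 4 neighbours ≥ 1, adopts the app.
  Cal: 1 of 4 neighbours ≥ 1, adopts the app.
  Fay: 1 of 3 neighbours < 2, not yet.
  Jo: 1 of 3 neighbours < 3, not yet.
Round 3 — checking thresholds:
  Ben: 2 of 2 neighbours ≥ 2, adopts the app.
  Fay: 2 of 3 neighbours ≥ 2, adopts the app.
  Jo: 2 of 3 neighbours < 3, not yet.
Round 4 — checking thresholds:
  Jo: 3 of 3 neighbours ≥ 3, adopts the app.
Round 5 — no new adoptions; cascade stops.

6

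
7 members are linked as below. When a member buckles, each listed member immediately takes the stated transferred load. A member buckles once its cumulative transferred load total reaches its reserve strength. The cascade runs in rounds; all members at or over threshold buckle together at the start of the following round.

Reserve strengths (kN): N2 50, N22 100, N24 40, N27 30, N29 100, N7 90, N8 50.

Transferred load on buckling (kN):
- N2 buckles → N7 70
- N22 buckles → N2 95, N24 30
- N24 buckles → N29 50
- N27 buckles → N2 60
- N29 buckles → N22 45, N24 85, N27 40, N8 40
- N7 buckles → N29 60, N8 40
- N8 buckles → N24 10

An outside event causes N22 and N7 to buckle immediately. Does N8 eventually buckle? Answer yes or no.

no

Round 1 — N22, N7 buckle (initial).
  N2: +95 → 95 ≥ 50
  N24: +30 → 30 < 40
  N29: +60 → 60 < 100
  N8: +40 → 40 < 50
Round 2 — N2 buckles.
No further bucklings.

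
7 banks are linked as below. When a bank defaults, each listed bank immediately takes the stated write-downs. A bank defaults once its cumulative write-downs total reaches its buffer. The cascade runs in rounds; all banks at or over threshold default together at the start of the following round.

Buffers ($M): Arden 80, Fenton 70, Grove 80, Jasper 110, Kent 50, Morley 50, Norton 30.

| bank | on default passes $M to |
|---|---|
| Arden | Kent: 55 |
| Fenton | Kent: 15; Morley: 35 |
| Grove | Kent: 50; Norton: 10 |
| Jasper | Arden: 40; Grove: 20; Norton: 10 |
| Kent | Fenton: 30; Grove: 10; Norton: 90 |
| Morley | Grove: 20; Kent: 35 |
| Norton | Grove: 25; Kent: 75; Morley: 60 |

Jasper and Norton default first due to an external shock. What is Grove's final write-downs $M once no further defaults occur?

75

Round 1 — Jasper, Norton default (initial).
  Arden: +40 → 40 < 80
  Grove: +20+25 → 45 < 80
  Kent: +75 → 75 ≥ 50
  Morley: +60 → 60 ≥ 50
Round 2 — Kent, Morley default.
  Fenton: +30 → 30 < 70
  Grove: +10+20 → 75 < 80
No further defaults.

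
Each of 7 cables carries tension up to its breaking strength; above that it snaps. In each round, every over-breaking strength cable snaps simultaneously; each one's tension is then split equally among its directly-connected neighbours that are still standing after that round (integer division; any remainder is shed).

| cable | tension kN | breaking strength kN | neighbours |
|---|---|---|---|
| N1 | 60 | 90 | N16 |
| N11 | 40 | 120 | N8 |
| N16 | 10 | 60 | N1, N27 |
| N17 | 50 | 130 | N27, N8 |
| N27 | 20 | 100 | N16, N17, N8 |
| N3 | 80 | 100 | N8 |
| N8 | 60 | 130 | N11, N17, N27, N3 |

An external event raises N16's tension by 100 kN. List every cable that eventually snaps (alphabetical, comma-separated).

N1, N16

Round 1 — N16 at 110 > 60. N16 snaps.
  N16 sheds 110 kN to N1, N27: 55 each.
    N1: 60+55 = 115 > 90
    N27: 20+55 = 75 ≤ 100
Round 2 — N1 snaps.
  N1 sheds 115 kN: no online neighbours, lost.
No further breaks.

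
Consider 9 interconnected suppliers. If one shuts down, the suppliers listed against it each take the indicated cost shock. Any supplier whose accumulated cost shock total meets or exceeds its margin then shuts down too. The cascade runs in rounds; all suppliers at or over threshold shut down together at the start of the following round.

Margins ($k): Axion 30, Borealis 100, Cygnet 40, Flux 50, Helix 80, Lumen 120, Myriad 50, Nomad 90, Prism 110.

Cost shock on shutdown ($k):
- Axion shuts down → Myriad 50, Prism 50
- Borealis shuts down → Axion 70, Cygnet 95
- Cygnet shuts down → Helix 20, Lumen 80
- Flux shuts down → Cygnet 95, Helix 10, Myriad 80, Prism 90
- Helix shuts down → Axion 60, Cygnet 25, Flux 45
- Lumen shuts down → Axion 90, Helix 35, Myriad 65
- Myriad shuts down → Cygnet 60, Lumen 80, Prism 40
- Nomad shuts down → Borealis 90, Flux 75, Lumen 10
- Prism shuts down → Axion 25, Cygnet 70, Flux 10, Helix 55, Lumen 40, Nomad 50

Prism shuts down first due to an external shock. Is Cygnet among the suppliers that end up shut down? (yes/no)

yes

Round 1 — Prism shuts down (initial).
  Axion: +25 → 25 < 30
  Cygnet: +70 → 70 ≥ 40
  Flux: +10 → 10 < 50
  Helix: +55 → 55 < 80
  Lumen: +40 → 40 < 120
  Nomad: +50 → 50 < 90
Round 2 — Cygnet shuts down.
  Helix: +20 → 75 < 80
  Lumen: +80 → 120 ≥ 120
Round 3 — Lumen shuts down.
  Axion: +90 → 115 ≥ 30
  Helix: +35 → 110 ≥ 80
  Myriad: +65 → 65 ≥ 50
Round 4 — Axion, Helix, Myriad shut down.
  Flux: +45 → 55 ≥ 50
Round 5 — Flux shuts down.
No further shutdowns.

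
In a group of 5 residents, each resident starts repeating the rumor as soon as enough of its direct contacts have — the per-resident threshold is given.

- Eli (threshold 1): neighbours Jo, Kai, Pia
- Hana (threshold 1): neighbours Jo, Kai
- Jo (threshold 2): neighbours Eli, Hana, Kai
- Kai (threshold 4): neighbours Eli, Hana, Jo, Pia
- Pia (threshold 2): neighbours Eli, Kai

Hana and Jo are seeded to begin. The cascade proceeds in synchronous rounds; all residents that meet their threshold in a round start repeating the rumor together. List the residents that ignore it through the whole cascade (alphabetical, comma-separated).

Kai, Pia

Round 1 — Hana, Jo start repeating the rumor (initial).
Round 2 — checking thresholds:
  Eli: 1 of 3 neighbours ≥ 1, starts repeating the rumor.
  Kai: 2 of 4 neighbours < 4, below threshold.
Round 3 — no new spreads; cascade stops.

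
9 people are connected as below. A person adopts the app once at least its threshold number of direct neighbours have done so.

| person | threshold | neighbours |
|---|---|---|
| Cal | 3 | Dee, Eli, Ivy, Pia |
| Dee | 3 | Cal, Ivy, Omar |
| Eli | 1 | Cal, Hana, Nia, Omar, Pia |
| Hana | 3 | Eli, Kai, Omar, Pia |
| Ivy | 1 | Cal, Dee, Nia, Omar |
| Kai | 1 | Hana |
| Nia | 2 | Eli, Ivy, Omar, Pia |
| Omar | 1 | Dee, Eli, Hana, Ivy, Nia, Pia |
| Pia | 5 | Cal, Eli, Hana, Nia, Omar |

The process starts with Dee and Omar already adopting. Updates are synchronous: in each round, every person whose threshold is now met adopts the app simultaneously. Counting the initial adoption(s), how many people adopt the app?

Round 1 — Dee, Omar adopt the app (initial).
Round 2 — checking thresholds:
  Cal: 1 of 4 neighbours < 3, below threshold.
  Eli: 1 of 5 neighbours ≥ 1, adopts the app.
  Hana: 1 of 4 neighbours < 3, below threshold.
  Ivy: 2 of 4 neighbours ≥ 1, adopts the app.
  Nia: 1 of 4 neighbours < 2, below threshold.
  Pia: 1 of 5 neighbours < 5, below threshold.
Round 3 — checking thresholds:
  Cal: 3 of 4 neighbours ≥ 3, adopts the app.
  Hana: 2 of 4 neighbours < 3, below threshold.
  Nia: 3 of 4 neighbours ≥ 2, adopts the app.
  Pia: 2 of 5 neighbours < 5, below threshold.
Round 4 — no new adoptions; cascade stops.

6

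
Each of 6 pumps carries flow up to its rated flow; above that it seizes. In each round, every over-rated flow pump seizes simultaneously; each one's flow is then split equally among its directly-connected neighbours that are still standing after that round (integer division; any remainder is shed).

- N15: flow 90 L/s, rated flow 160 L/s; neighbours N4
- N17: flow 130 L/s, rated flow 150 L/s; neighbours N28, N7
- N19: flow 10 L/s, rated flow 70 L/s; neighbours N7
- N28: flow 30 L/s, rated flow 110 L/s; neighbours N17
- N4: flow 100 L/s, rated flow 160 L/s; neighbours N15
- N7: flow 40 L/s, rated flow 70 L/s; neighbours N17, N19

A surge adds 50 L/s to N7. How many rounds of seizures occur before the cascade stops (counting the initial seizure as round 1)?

Round 1 — N7 at 90 > 70. N7 seizes.
  N7 sheds 90 L/s to N17, N19: 45 each.
    N17: 130+45 = 175 > 150
    N19: 10+45 = 55 ≤ 70
Round 2 — N17 seizes.
  N17 sheds 175 L/s to N28: 175 each.
    N28: 30+175 = 205 > 110
Round 3 — N28 seizes.
  N28 sheds 205 L/s: no online neighbours, lost.
No further seizures.

3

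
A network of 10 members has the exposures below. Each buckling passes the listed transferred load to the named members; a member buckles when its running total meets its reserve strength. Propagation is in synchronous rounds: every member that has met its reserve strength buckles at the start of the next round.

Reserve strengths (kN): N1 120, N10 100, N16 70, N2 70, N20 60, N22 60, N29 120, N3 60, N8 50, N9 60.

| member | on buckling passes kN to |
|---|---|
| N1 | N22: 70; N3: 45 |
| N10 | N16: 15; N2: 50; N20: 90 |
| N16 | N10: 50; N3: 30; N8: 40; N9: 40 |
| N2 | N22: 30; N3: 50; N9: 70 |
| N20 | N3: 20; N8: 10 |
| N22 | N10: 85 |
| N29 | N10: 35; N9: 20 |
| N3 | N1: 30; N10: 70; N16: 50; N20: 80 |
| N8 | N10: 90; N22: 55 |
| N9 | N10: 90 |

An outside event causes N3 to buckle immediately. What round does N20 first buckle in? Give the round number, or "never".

Round 1 — N3 buckles (initial).
  N1: +30 → 30 < 120
  N10: +70 → 70 < 100
  N16: +50 → 50 < 70
  N20: +80 → 80 ≥ 60
Round 2 — N20 buckles.
  N8: +10 → 10 < 50
No further bucklings.

2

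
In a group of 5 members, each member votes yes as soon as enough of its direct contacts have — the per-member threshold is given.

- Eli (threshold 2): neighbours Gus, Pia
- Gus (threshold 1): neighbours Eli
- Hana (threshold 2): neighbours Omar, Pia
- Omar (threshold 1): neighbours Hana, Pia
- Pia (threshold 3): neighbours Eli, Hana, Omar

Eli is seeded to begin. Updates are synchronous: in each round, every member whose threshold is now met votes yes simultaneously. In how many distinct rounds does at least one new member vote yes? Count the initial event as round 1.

Round 1 — Eli votes yes (initial).
Round 2 — checking thresholds:
  Gus: 1 of 1 neighbours ≥ 1, votes yes.
  Pia: 1 of 3 neighbours < 3, below threshold.
Round 3 — no new yes votes; cascade stops.

2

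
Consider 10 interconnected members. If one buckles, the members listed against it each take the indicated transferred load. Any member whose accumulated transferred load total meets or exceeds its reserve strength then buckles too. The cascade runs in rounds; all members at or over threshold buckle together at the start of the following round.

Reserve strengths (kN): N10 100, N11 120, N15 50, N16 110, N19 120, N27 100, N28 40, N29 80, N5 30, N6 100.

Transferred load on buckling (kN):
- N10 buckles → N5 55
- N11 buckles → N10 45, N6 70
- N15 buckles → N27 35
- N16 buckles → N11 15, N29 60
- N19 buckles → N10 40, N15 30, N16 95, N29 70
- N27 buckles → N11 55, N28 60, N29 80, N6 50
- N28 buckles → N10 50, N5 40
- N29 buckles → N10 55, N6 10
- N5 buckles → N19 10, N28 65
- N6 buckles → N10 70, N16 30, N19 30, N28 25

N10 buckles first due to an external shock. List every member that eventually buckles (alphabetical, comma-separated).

Round 1 — N10 buckles (initial).
  N5: +55 → 55 ≥ 30
Round 2 — N5 buckles.
  N19: +10 → 10 < 120
  N28: +65 → 65 ≥ 40
Round 3 — N28 buckles.
No further bucklings.

N10, N28, N5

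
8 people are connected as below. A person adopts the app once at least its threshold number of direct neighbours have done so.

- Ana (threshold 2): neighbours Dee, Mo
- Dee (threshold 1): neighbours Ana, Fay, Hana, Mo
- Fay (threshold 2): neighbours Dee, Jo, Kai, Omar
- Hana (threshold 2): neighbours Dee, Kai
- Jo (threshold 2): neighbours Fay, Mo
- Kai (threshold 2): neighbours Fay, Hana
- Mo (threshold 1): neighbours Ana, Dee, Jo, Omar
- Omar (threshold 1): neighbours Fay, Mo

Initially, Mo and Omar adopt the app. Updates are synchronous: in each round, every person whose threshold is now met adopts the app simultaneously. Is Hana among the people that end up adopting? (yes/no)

no

Round 1 — Mo, Omar adopt the app (initial).
Round 2 — checking thresholds:
  Ana: 1 of 2 neighbours < 2, not yet.
  Dee: 1 of 4 neighbours ≥ 1, adopts the app.
  Fay: 1 of 4 neighbours < 2, not yet.
  Jo: 1 of 2 neighbours < 2, not yet.
Round 3 — checking thresholds:
  Ana: 2 of 2 neighbours ≥ 2, adopts the app.
  Fay: 2 of 4 neighbours ≥ 2, adopts the app.
  Hana: 1 of 2 neighbours < 2, not yet.
  Jo: 1 of 2 neighbours < 2, not yet.
Round 4 — checking thresholds:
  Hana: 1 of 2 neighbours < 2, not yet.
  Jo: 2 of 2 neighbours ≥ 2, adopts the app.
  Kai: 1 of 2 neighbours < 2, not yet.
Round 5 — no new adoptions; cascade stops.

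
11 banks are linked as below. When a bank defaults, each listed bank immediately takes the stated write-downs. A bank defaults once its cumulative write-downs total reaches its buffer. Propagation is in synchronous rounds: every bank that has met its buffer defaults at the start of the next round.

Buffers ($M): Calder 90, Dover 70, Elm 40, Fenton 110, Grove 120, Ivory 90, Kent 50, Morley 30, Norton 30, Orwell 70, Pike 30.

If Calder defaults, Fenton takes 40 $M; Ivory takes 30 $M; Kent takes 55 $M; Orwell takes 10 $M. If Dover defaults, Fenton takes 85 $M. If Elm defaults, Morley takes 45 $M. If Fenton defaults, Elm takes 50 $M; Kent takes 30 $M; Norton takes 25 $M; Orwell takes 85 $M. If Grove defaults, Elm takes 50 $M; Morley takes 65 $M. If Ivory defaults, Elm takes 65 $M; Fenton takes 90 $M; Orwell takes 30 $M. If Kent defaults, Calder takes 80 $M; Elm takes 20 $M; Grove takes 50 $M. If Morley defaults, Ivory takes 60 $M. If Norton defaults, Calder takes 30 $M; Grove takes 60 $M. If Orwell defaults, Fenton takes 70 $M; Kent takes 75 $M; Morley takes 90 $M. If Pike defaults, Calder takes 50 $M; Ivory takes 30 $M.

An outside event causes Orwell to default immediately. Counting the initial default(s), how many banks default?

3

Round 1 — Orwell defaults (initial).
  Fenton: +70 → 70 < 110
  Kent: +75 → 75 ≥ 50
  Morley: +90 → 90 ≥ 30
Round 2 — Kent, Morley default.
  Calder: +80 → 80 < 90
  Elm: +20 → 20 < 40
  Grove: +50 → 50 < 120
  Ivory: +60 → 60 < 90
No further defaults.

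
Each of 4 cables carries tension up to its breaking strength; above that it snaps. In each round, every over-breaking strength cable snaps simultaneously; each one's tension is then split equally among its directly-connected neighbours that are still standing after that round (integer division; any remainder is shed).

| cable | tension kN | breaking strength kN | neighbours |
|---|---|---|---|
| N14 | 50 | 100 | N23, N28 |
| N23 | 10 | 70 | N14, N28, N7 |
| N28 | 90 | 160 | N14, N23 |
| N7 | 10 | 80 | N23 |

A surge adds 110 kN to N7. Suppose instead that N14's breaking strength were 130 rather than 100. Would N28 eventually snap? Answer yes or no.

no

With N14's breaking strength at 130:
Round 1 — N7 at 120 > 80. N7 snaps.
  N7 sheds 120 kN to N23: 120 each.
    N23: 10+120 = 130 > 70
Round 2 — N23 snaps.
  N23 sheds 130 kN to N14, N28: 65 each.
    N14: 50+65 = 115 ≤ 130
    N28: 90+65 = 155 ≤ 160
No further breaks.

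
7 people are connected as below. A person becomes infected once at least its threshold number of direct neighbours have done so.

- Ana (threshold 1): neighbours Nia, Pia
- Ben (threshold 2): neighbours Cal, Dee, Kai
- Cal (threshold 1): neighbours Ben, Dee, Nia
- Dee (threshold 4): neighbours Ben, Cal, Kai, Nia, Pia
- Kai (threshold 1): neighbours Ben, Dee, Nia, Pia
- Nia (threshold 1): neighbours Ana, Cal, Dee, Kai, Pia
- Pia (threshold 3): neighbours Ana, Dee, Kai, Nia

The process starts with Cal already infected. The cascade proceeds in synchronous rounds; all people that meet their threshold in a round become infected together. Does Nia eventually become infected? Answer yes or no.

Round 1 — Cal becomes infected (initial).
Round 2 — checking thresholds:
  Ben: 1 of 3 neighbours < 2, not yet.
  Dee: 1 of 5 neighbours < 4, not yet.
  Nia: 1 of 5 neighbours ≥ 1, becomes infected.
Round 3 — checking thresholds:
  Ana: 1 of 2 neighbours ≥ 1, becomes infected.
  Ben: 1 of 3 neighbours < 2, not yet.
  Dee: 2 of 5 neighbours < 4, not yet.
  Kai: 1 of 4 neighbours ≥ 1, becomes infected.
  Pia: 1 of 4 neighbours < 3, not yet.
Round 4 — checking thresholds:
  Ben: 2 of 3 neighbours ≥ 2, becomes infected.
  Dee: 3 of 5 neighbours < 4, not yet.
  Pia: 3 of 4 neighbours ≥ 3, becomes infected.
Round 5 — checking thresholds:
  Dee: 5 of 5 neighbours ≥ 4, becomes infected.
Round 6 — no new infections; cascade stops.

yes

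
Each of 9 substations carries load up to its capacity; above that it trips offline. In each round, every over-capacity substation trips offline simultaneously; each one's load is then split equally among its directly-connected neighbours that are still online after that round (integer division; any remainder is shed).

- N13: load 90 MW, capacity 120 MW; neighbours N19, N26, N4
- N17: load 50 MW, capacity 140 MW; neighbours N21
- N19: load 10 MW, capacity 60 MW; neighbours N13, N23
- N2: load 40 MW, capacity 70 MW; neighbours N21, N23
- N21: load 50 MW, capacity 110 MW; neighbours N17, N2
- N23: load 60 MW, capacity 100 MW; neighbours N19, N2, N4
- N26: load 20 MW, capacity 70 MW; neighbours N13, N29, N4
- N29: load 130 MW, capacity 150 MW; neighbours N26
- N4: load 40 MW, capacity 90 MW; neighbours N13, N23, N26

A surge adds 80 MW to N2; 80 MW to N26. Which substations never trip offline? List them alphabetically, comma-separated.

Round 1 — N2 at 120 > 70; N26 at 100 > 70. N2, N26 trip offline.
  N2 sheds 120 MW to N21, N23: 60 each.
    N21: 50+60 = 110 ≤ 110
    N23: 60+60 = 120 > 100
  N26 sheds 100 MW to N13, N29, N4: 33 each (1 lost).
    N13: 90+33 = 123 > 120
    N29: 130+33 = 163 > 150
    N4: 40+33 = 73 ≤ 90
Round 2 — N13, N23, N29 trip offline.
  N13 sheds 123 MW to N19, N4: 61 each (1 lost).
    N19: 10+61 = 71 > 60
    N4: 73+61 = 134 > 90
  N23 sheds 120 MW to N19, N4: 60 each.
    N19: 71+60 = 131 > 60
    N4: 134+60 = 194 > 90
  N29 sheds 163 MW: no online neighbours, lost.
Round 3 — N19, N4 trip offline.
  N19 sheds 131 MW: no online neighbours, lost.
  N4 sheds 194 MW: no online neighbours, lost.
No further trips.

N17, N21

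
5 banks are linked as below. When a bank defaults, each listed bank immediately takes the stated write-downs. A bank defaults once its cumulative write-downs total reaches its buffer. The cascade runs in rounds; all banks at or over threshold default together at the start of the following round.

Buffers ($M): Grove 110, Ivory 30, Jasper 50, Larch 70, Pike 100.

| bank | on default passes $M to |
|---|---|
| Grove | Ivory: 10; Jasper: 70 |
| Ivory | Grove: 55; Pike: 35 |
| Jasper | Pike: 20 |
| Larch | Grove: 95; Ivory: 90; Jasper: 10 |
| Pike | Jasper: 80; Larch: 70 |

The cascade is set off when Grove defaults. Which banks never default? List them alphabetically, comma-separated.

Ivory, Larch, Pike

Round 1 — Grove defaults (initial).
  Ivory: +10 → 10 < 30
  Jasper: +70 → 70 ≥ 50
Round 2 — Jasper defaults.
  Pike: +20 → 20 < 100
No further defaults.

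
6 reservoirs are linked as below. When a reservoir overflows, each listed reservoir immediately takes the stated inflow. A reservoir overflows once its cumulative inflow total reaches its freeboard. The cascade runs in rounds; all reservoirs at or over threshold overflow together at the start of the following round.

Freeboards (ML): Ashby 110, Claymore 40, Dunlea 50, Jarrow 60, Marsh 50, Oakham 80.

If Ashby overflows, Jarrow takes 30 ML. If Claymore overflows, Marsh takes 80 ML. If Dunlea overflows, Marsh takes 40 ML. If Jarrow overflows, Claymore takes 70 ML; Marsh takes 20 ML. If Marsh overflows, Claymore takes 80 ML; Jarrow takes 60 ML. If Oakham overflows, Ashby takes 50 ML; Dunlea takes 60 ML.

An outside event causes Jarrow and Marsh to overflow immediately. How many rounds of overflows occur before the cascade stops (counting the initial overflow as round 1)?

Round 1 — Jarrow, Marsh overflow (initial).
  Claymore: +70+80 → 150 ≥ 40
Round 2 — Claymore overflows.
No further overflows.

2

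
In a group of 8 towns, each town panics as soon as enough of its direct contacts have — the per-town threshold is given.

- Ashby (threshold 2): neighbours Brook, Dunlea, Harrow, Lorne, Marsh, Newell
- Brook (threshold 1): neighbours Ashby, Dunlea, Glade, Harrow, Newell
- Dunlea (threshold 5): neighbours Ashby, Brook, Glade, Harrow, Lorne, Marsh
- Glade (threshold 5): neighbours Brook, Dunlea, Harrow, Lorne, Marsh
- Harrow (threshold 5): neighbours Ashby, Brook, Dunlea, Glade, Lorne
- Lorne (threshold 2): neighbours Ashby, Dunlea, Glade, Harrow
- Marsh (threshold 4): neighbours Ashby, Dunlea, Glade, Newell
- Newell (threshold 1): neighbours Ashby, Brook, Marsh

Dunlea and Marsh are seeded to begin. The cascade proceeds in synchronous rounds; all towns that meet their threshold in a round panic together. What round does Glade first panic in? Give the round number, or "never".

never

Round 1 — Dunlea, Marsh panic (initial).
Round 2 — checking thresholds:
  Ashby: 2 of 6 neighbours ≥ 2, panics.
  Brook: 1 of 5 neighbours ≥ 1, panics.
  Glade: 2 of 5 neighbours < 5, not yet.
  Harrow: 1 of 5 neighbours < 5, not yet.
  Lorne: 1 of 4 neighbours < 2, not yet.
  Newell: 1 of 3 neighbours ≥ 1, panics.
Round 3 — checking thresholds:
  Glade: 3 of 5 neighbours < 5, not yet.
  Harrow: 3 of 5 neighbours < 5, not yet.
  Lorne: 2 of 4 neighbours ≥ 2, panics.
Round 4 — no new panics; cascade stops.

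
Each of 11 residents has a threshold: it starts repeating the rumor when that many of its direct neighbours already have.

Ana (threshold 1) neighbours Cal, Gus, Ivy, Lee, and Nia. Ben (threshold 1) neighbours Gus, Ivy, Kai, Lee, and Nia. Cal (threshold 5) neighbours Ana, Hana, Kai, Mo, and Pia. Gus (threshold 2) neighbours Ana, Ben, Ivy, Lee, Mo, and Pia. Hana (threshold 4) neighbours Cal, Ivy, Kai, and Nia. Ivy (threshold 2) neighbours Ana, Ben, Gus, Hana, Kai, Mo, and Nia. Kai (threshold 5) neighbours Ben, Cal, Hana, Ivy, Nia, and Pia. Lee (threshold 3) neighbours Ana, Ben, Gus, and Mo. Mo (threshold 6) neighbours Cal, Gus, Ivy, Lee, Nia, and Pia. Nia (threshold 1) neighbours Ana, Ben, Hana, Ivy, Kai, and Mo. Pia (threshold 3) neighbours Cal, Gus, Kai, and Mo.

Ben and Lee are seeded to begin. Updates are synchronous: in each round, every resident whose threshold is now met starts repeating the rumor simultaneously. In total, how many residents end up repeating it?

6

Round 1 — Ben, Lee start repeating the rumor (initial).
Round 2 — checking thresholds:
  Ana: 1 of 5 neighbours ≥ 1, starts repeating the rumor.
  Gus: 2 of 6 neighbours ≥ 2, starts repeating the rumor.
  Ivy: 1 of 7 neighbours < 2, below threshold.
  Kai: 1 of 6 neighbours < 5, below threshold.
  Mo: 1 of 6 neighbours < 6, below threshold.
  Nia: 1 of 6 neighbours ≥ 1, starts repeating the rumor.
Round 3 — checking thresholds:
  Cal: 1 of 5 neighbours < 5, below threshold.
  Hana: 1 of 4 neighbours < 4, below threshold.
  Ivy: 4 of 7 neighbours ≥ 2, starts repeating the rumor.
  Kai: 2 of 6 neighbours < 5, below threshold.
  Mo: 3 of 6 neighbours < 6, below threshold.
  Pia: 1 of 4 neighbours < 3, below threshold.
Round 4 — no new spreads; cascade stops.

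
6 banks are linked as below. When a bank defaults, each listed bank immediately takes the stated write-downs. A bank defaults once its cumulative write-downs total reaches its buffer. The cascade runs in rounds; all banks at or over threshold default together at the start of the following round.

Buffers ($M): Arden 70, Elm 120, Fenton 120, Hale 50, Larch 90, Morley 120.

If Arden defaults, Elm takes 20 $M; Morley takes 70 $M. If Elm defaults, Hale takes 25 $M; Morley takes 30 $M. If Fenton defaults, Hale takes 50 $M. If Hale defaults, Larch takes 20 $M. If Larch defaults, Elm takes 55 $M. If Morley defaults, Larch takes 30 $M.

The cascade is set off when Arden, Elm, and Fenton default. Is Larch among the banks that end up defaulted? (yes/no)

Round 1 — Arden, Elm, Fenton default (initial).
  Hale: +25+50 → 75 ≥ 50
  Morley: +70+30 → 100 < 120
Round 2 — Hale defaults.
  Larch: +20 → 20 < 90
No further defaults.

no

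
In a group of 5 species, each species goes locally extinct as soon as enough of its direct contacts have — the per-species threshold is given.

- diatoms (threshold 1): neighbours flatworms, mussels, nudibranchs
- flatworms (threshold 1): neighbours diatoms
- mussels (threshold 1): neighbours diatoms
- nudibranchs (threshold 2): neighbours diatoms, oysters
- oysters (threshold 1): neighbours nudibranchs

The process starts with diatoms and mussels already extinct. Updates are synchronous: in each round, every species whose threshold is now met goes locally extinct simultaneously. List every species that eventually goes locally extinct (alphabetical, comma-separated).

Round 1 — diatoms, mussels go locally extinct (initial).
Round 2 — checking thresholds:
  flatworms: 1 of 1 neighbours ≥ 1, goes locally extinct.
  nudibranchs: 1 of 2 neighbours < 2, not yet.
Round 3 — no new extinctions; cascade stops.

diatoms, flatworms, mussels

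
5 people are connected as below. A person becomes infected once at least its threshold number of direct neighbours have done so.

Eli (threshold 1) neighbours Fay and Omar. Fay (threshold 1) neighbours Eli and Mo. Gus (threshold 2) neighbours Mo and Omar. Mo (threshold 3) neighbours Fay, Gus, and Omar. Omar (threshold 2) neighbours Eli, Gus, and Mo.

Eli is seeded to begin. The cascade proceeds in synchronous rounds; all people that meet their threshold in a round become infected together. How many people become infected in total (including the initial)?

2

Round 1 — Eli becomes infected (initial).
Round 2 — checking thresholds:
  Fay: 1 of 2 neighbours ≥ 1, becomes infected.
  Omar: 1 of 3 neighbours < 2, holds.
Round 3 — no new infections; cascade stops.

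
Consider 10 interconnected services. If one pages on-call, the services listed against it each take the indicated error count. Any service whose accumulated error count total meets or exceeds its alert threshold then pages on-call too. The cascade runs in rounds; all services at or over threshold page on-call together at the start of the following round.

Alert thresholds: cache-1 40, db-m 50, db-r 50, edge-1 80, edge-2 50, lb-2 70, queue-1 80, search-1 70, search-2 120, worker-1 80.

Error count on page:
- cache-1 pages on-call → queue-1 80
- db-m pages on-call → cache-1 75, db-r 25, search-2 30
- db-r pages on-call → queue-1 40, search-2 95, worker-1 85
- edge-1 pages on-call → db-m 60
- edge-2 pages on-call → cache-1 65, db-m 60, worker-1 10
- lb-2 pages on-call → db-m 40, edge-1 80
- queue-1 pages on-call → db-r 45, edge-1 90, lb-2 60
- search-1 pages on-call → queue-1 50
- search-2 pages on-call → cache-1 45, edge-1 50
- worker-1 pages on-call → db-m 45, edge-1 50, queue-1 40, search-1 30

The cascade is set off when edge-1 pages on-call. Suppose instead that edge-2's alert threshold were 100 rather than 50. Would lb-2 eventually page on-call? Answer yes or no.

With edge-2's alert threshold at 100:
Round 1 — edge-1 pages on-call (initial).
  db-m: +60 → 60 ≥ 50
Round 2 — db-m pages on-call.
  cache-1: +75 → 75 ≥ 40
  db-r: +25 → 25 < 50
  search-2: +30 → 30 < 120
Round 3 — cache-1 pages on-call.
  queue-1: +80 → 80 ≥ 80
Round 4 — queue-1 pages on-call.
  db-r: +45 → 70 ≥ 50
  lb-2: +60 → 60 < 70
Round 5 — db-r pages on-call.
  search-2: +95 → 125 ≥ 120
  worker-1: +85 → 85 ≥ 80
Round 6 — search-2, worker-1 page on-call.
  search-1: +30 → 30 < 70
No further pages.

no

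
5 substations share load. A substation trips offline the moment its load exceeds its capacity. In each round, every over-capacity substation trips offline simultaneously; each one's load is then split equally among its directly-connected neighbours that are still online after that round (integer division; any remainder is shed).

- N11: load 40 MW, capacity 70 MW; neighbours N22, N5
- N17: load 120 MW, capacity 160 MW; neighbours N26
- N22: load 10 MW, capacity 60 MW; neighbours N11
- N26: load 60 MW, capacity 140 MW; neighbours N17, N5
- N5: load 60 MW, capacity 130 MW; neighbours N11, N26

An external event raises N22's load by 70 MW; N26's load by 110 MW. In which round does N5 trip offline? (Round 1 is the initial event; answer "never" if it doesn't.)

Round 1 — N22 at 80 > 60; N26 at 170 > 140. N22, N26 trip offline.
  N22 sheds 80 MW to N11: 80 each.
    N11: 40+80 = 120 > 70
  N26 sheds 170 MW to N17, N5: 85 each.
    N17: 120+85 = 205 > 160
    N5: 60+85 = 145 > 130
Round 2 — N11, N17, N5 trip offline.
  N11 sheds 120 MW: no online neighbours, lost.
  N17 sheds 205 MW: no online neighbours, lost.
  N5 sheds 145 MW: no online neighbours, lost.
No further trips.

2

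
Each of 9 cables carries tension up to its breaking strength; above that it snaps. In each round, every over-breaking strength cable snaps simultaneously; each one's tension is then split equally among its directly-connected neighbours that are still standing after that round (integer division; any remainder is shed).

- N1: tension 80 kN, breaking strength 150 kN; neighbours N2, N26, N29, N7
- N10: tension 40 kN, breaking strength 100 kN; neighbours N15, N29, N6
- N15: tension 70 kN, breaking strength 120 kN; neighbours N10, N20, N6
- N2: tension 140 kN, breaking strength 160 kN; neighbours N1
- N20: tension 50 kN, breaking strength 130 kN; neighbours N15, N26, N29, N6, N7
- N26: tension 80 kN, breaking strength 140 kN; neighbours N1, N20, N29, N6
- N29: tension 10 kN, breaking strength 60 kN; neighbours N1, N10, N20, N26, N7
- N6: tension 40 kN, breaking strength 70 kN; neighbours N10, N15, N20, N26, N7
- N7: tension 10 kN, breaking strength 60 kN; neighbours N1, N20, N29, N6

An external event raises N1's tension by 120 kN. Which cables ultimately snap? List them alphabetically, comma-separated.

N1, N2

Round 1 — N1 at 200 > 150. N1 snaps.
  N1 sheds 200 kN to N2, N26, N29, N7: 50 each.
    N2: 140+50 = 190 > 160
    N26: 80+50 = 130 ≤ 140
    N29: 10+50 = 60 ≤ 60
    N7: 10+50 = 60 ≤ 60
Round 2 — N2 snaps.
  N2 sheds 190 kN: no online neighbours, lost.
No further breaks.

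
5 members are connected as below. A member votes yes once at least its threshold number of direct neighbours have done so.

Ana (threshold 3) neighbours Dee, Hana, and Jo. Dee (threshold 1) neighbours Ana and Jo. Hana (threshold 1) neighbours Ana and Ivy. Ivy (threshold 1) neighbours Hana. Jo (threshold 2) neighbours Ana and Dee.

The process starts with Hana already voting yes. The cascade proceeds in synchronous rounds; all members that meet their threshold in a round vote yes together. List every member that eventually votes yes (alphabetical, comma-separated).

Round 1 — Hana votes yes (initial).
Round 2 — checking thresholds:
  Ana: 1 of 3 neighbours < 3, holds.
  Ivy: 1 of 1 neighbours ≥ 1, votes yes.
Round 3 — no new yes votes; cascade stops.

Hana, Ivy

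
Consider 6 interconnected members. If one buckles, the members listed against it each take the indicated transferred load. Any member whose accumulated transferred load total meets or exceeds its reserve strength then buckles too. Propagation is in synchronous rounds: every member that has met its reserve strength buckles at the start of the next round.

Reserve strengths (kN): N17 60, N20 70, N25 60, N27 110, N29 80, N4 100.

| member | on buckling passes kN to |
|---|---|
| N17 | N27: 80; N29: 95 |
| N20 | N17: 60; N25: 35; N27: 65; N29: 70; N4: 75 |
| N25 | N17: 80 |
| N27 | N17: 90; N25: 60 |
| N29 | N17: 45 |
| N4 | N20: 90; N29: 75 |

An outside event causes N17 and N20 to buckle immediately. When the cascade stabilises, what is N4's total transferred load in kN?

Round 1 — N17, N20 buckle (initial).
  N25: +35 → 35 < 60
  N27: +80+65 → 145 ≥ 110
  N29: +95+70 → 165 ≥ 80
  N4: +75 → 75 < 100
Round 2 — N27, N29 buckle.
  N25: +60 → 95 ≥ 60
Round 3 — N25 buckles.
No further bucklings.

75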